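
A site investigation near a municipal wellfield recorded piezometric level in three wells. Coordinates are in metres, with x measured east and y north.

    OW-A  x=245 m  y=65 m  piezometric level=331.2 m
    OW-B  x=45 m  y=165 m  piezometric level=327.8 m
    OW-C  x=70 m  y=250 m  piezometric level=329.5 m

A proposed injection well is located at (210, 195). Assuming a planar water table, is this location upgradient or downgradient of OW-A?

With h = a·x + b·y + c and OW-A as origin, the differences give:
  (-200)·a + 100·b = -3.4
  (-175)·a + 185·b = -1.7
Eliminate b (×185 and ×100, subtract): -19500·a = -459.00 → a = ∂h/∂x = +0.02354
Back-substitute: b = ∂h/∂y = +0.01308.
Head at (210, 195) = 331.2 + (+0.02354)·(-35) + (+0.01308)·(130) = 332.08 m.
That is higher than the 331.2 m at OW-A, so the point is upgradient.

upgradient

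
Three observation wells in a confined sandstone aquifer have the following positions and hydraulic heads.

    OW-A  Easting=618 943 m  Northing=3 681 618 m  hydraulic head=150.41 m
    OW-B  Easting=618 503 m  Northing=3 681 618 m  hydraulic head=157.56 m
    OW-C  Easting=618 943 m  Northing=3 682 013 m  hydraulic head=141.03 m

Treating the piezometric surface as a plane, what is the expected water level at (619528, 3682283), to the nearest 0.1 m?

∂h/∂x = (157.56 − 150.41) / (618503 − 618943) = -0.01625
∂h/∂y = (141.03 − 150.41) / (3682013 − 3681618) = -0.02375
h(619528, 3682283) = 150.41 + (-0.01625)·(585) + (-0.02375)·(665) = 150.41 -9.506 -15.792 = 125.112 m.

125.1 m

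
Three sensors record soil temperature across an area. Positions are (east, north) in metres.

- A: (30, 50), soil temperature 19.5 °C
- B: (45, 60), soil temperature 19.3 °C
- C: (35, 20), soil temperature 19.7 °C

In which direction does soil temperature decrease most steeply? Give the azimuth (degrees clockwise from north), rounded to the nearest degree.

Three-point gradient (reference A): Δ to B = (15, 10, -0.2), Δ to C = (5, -30, +0.2).
∂T/∂x = -0.008000, ∂T/∂y = -0.008000 (det = -500).
Steepest decrease is along −∇f: components (+0.008000 E, +0.008000 N).
Azimuth = atan2(+0.008000, +0.008000) = 45.0° ≈ 045°.

045°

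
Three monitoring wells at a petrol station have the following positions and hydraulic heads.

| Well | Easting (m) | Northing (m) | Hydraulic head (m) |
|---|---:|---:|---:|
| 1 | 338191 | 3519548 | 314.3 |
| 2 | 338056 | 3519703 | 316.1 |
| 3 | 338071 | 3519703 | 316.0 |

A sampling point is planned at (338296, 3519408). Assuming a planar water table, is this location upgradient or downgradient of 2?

Taking 1 as reference: 2−1 = (-135, 155, +1.8); 3−1 = (-120, 155, +1.7).
Solve a·Δx + b·Δy = Δh: det = (-135)·155 − (-120)·155 = -2325.
∂h/∂x = [(+1.8)·155 − (+1.7)·155] / -2325 = -0.006667
∂h/∂y = [(-135)·(+1.7) − (-120)·(+1.8)] / -2325 = +0.005806
Head at (338296, 3519408) = 314.3 + (-0.006667)·(105) + (+0.005806)·(-140) = 312.79 m.
That is lower than the 316.1 m at 2, so the point is downgradient.

downgradient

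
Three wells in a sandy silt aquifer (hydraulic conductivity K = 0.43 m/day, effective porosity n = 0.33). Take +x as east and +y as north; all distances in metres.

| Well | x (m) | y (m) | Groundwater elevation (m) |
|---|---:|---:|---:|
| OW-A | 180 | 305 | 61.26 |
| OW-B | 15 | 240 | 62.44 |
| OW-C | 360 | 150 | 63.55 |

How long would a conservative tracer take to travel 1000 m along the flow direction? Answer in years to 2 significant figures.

130 years

Taking OW-A as reference: OW-B−OW-A = (-165, -65, +1.18); OW-C−OW-A = (180, -155, +2.29).
Determinant of the coordinate differences = (-165)·(-155) − 180·(-65) = 37275.
∂h/∂x = [(+1.18)·(-155) − (+2.29)·(-65)] / 37275 = -0.0009135
∂h/∂y = [(-165)·(+2.29) − 180·(+1.18)] / 37275 = -0.01584
|∇h| = √(-0.0009135² + -0.01584²) = 0.01587
Seepage velocity v = K·i/n = 0.43 × 0.01587 / 0.33 = 0.02068 m/day.
t = 1000 / 0.02068 = 4.836e+04 days = 132 years.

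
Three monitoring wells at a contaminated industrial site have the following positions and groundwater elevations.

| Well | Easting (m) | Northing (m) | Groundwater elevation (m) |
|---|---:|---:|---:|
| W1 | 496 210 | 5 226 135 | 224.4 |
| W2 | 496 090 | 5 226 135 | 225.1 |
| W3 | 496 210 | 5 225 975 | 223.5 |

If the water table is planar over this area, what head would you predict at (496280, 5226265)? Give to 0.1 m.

∂h/∂x = (225.1 − 224.4) / (496090 − 496210) = -0.005833
∂h/∂y = (223.5 − 224.4) / (5225975 − 5226135) = +0.005625
h(496280, 5226265) = 224.4 + (-0.005833)·(70) + (+0.005625)·(130) = 224.4 -0.408 +0.731 = 224.723 m.

224.7 m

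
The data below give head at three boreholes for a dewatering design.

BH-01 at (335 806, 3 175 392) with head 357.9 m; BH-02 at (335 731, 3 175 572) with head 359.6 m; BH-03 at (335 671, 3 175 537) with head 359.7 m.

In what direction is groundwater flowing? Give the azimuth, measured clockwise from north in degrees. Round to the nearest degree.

With h = a·x + b·y + c and BH-01 as origin, the differences give:
  (-75)·a + 180·b = +1.7
  (-135)·a + 145·b = +1.8
Eliminate b (×145 and ×180, subtract): 13425·a = -77.50 → a = ∂h/∂x = -0.005773
Back-substitute: b = ∂h/∂y = +0.007039.
Flow direction (−∇h) has components (+0.005773 E, -0.007039 N).
Azimuth = atan2(E, N) = atan2(+0.005773, -0.007039) = 140.6° ≈ 141°.

141°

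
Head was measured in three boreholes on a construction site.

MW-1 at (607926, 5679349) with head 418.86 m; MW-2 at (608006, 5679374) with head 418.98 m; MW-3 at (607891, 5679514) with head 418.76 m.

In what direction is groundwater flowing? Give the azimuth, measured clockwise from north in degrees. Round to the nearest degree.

Taking MW-1 as reference: MW-2−MW-1 = (80, 25, +0.12); MW-3−MW-1 = (-35, 165, -0.10).
Determinant of the coordinate differences = 80·165 − (-35)·25 = 14075.
∂h/∂x = [(+0.12)·165 − (-0.10)·25] / 14075 = +0.001584
∂h/∂y = [80·(-0.10) − (-35)·(+0.12)] / 14075 = -0.0002700
Flow direction (−∇h) has components (-0.001584 E, +0.0002700 N).
Azimuth = atan2(E, N) = atan2(-0.001584, +0.0002700) = 279.7° ≈ 280°.

280°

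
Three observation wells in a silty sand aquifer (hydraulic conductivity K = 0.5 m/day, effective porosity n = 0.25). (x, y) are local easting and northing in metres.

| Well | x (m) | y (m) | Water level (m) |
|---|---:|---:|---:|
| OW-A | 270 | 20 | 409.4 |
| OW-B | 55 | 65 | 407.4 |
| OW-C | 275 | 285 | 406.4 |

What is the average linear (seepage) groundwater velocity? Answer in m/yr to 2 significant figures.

Differences from OW-A: to OW-B (Δx, Δy, Δh) = (-215, 45, -2.0); to OW-C = (5, 265, -3.0).
Determinant of the coordinate differences = (-215)·265 − 5·45 = -57200.
∂h/∂x = [(-2.0)·265 − (-3.0)·45] / -57200 = +0.006906
∂h/∂y = [(-215)·(-3.0) − 5·(-2.0)] / -57200 = -0.01145
|∇h| = √(0.006906² + -0.01145²) = 0.01337
Seepage velocity v = K·i/n = 0.5 × 0.01337 / 0.25 = 0.02674 m/day = 9.767 m/yr.

9.8 m/yr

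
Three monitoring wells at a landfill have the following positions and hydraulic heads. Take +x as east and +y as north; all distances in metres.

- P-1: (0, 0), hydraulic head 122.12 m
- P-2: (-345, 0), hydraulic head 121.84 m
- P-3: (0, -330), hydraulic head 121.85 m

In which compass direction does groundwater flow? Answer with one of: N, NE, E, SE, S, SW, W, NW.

SW

∂h/∂x = (121.84 − 122.12) / (-345 − 0) = +0.0008116
∂h/∂y = (121.85 − 122.12) / (-330 − 0) = +0.0008182
Flow = −∇h = (-0.0008116 east, -0.0008182 north), which points southwest.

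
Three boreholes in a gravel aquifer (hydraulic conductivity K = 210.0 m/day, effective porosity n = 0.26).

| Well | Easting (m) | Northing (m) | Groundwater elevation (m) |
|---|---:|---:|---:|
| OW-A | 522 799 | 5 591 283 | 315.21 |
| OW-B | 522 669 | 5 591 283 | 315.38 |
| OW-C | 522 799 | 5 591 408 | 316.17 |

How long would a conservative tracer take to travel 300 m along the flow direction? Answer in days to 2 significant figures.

∂h/∂x = (315.38 − 315.21) / (522669 − 522799) = -0.001308
∂h/∂y = (316.17 − 315.21) / (5591408 − 5591283) = +0.007680
|∇h| = √(-0.001308² + 0.007680²) = 0.007791
Seepage velocity v = K·i/n = 210.0 × 0.007791 / 0.26 = 6.293 m/day.
t = 300 / 6.293 = 47.67 days.

48 days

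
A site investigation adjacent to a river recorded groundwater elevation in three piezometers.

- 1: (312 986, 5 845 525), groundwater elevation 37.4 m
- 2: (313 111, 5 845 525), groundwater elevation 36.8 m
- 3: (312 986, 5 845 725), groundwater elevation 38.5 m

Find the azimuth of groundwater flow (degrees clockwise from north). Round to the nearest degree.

∂h/∂x = (36.8 − 37.4) / (313111 − 312986) = -0.004800
∂h/∂y = (38.5 − 37.4) / (5845725 − 5845525) = +0.005500
Flow direction (−∇h) has components (+0.004800 E, -0.005500 N).
Azimuth = atan2(E, N) = atan2(+0.004800, -0.005500) = 138.9° ≈ 139°.

139°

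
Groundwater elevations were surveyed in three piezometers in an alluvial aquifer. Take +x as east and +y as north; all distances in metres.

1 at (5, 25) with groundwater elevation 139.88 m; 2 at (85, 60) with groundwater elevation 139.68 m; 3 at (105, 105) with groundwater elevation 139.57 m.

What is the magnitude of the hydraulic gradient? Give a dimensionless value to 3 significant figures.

With h = a·x + b·y + c and 1 as origin, the differences give:
  80·a + 35·b = -0.20
  100·a + 80·b = -0.31
Eliminate b (×80 and ×35, subtract): 2900·a = -5.150 → a = ∂h/∂x = -0.001776
Back-substitute: b = ∂h/∂y = -0.001655.
|∇h| = √(-0.001776² + -0.001655²) = 0.002428

0.00243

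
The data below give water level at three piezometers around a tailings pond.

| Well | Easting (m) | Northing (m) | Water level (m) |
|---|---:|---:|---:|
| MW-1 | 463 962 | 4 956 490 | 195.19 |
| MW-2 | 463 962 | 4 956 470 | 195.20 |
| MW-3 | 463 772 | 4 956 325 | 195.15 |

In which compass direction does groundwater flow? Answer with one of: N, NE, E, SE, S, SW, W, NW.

Taking MW-1 as reference: MW-2−MW-1 = (0, -20, +0.01); MW-3−MW-1 = (-190, -165, -0.04).
Determinant of the coordinate differences = 0·(-165) − (-190)·(-20) = -3800.
∂h/∂x = [(+0.01)·(-165) − (-0.04)·(-20)] / -3800 = +0.0006447
∂h/∂y = [0·(-0.04) − (-190)·(+0.01)] / -3800 = -0.0005000
Flow = −∇h = (-0.0006447 east, +0.0005000 north), which points northwest.

NW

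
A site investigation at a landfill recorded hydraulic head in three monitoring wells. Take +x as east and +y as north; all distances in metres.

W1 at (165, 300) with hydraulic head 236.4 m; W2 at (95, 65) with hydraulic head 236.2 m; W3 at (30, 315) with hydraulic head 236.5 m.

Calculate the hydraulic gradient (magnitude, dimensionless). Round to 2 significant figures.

With h = a·x + b·y + c and W1 as origin, the differences give:
  (-70)·a + (-235)·b = -0.2
  (-135)·a + 15·b = +0.1
Eliminate b (×15 and ×(-235), subtract): -32775·a = 20.50 → a = ∂h/∂x = -0.0006255
Back-substitute: b = ∂h/∂y = +0.001037.
|∇h| = √(-0.0006255² + 0.001037²) = 0.001211

0.0012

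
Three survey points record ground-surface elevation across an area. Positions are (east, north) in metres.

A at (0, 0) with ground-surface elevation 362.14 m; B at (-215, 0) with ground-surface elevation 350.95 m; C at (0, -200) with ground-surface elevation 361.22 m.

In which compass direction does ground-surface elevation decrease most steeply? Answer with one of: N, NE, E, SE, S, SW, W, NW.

W

∂z/∂x = (350.95 − 362.14) / (-215 − 0) = +0.05205
∂z/∂y = (361.22 − 362.14) / (-200 − 0) = +0.004600
Steepest decrease is along −∇f = (-0.05205 E, -0.004600 N) → west.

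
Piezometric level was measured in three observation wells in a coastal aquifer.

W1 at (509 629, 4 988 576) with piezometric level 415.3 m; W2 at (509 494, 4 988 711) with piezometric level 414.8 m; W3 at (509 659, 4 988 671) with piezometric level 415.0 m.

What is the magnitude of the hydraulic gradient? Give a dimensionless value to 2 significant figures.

0.0033

Differences from W1: to W2 (Δx, Δy, Δh) = (-135, 135, -0.5); to W3 = (30, 95, -0.3).
Solve a·Δx + b·Δy = Δh: det = (-135)·95 − 30·135 = -16875.
∂h/∂x = [(-0.5)·95 − (-0.3)·135] / -16875 = +0.0004148
∂h/∂y = [(-135)·(-0.3) − 30·(-0.5)] / -16875 = -0.003289
|∇h| = √(0.0004148² + -0.003289²) = 0.003315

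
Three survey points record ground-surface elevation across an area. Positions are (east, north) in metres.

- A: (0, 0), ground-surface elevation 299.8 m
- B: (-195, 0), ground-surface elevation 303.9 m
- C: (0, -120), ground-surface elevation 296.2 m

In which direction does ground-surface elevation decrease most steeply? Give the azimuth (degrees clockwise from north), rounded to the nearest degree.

∂z/∂x = (303.9 − 299.8) / (-195 − 0) = -0.02103
∂z/∂y = (296.2 − 299.8) / (-120 − 0) = +0.03000
Steepest decrease is along −∇f: components (+0.02103 E, -0.03000 N).
Azimuth = atan2(+0.02103, -0.03000) = 145.0° ≈ 145°.

145°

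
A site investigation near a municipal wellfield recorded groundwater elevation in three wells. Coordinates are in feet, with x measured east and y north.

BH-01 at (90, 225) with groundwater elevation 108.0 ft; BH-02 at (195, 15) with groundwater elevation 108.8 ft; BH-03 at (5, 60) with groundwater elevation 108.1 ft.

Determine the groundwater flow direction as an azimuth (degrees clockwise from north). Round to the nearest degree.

Differences from BH-01: to BH-02 (Δx, Δy, Δh) = (105, -210, +0.8); to BH-03 = (-85, -165, +0.1).
Determinant of the coordinate differences = 105·(-165) − (-85)·(-210) = -35175.
∂h/∂x = [(+0.8)·(-165) − (+0.1)·(-210)] / -35175 = +0.003156
∂h/∂y = [105·(+0.1) − (-85)·(+0.8)] / -35175 = -0.002232
Flow direction (−∇h) has components (-0.003156 E, +0.002232 N).
Azimuth = atan2(E, N) = atan2(-0.003156, +0.002232) = 305.3° ≈ 305°.

305°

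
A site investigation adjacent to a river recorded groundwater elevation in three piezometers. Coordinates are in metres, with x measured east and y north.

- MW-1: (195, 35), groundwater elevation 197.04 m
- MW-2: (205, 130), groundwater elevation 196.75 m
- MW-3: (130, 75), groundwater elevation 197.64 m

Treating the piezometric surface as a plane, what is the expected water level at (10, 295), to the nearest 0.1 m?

Differences from MW-1: to MW-2 (Δx, Δy, Δh) = (10, 95, -0.29); to MW-3 = (-65, 40, +0.60).
Solve a·Δx + b·Δy = Δh: det = 10·40 − (-65)·95 = 6575.
∂h/∂x = [(-0.29)·40 − (+0.60)·95] / 6575 = -0.01043
∂h/∂y = [10·(+0.60) − (-65)·(-0.29)] / 6575 = -0.001954
h(10, 295) = 197.04 + (-0.01043)·(-185) + (-0.001954)·(260) = 197.04 +1.930 -0.508 = 198.462 m.

198.5 m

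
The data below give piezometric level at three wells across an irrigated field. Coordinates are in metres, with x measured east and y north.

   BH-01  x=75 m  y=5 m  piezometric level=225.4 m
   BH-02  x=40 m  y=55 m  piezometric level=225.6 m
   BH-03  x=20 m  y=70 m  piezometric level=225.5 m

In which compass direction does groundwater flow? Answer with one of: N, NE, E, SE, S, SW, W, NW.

Three-point gradient (reference BH-01): Δ to BH-02 = (-35, 50, +0.2), Δ to BH-03 = (-55, 65, +0.1).
∂h/∂x = +0.01684, ∂h/∂y = +0.01579 (det = 475).
Flow = −∇h = (-0.01684 east, -0.01579 north), which points southwest.

SW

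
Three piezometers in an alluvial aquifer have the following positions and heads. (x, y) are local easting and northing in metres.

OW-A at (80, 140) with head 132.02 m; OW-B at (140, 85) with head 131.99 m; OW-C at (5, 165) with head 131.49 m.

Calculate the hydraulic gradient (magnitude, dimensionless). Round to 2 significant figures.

0.017

Taking OW-A as reference: OW-B−OW-A = (60, -55, -0.03); OW-C−OW-A = (-75, 25, -0.53).
Solve a·Δx + b·Δy = Δh: det = 60·25 − (-75)·(-55) = -2625.
∂h/∂x = [(-0.03)·25 − (-0.53)·(-55)] / -2625 = +0.01139
∂h/∂y = [60·(-0.53) − (-75)·(-0.03)] / -2625 = +0.01297
|∇h| = √(0.01139² + 0.01297²) = 0.01726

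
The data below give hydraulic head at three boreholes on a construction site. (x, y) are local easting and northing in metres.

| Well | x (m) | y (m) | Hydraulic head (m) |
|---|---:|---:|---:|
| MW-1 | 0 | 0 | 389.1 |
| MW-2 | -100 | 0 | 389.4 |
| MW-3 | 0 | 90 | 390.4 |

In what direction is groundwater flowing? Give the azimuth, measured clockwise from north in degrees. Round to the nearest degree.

∂h/∂x = (389.4 − 389.1) / (-100 − 0) = -0.003000
∂h/∂y = (390.4 − 389.1) / (90 − 0) = +0.01444
Flow direction (−∇h) has components (+0.003000 E, -0.01444 N).
Azimuth = atan2(E, N) = atan2(+0.003000, -0.01444) = 168.3° ≈ 168°.

168°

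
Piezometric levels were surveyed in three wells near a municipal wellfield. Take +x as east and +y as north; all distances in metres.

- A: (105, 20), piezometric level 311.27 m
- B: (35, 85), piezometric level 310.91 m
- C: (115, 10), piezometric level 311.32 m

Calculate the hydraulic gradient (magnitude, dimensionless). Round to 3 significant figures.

0.00728

With h = a·x + b·y + c and A as origin, the differences give:
  (-70)·a + 65·b = -0.36
  10·a + (-10)·b = +0.05
Eliminate b (×(-10) and ×65, subtract): 50·a = 0.350 → a = ∂h/∂x = +0.007000
Back-substitute: b = ∂h/∂y = +0.002000.
|∇h| = √(0.007000² + 0.002000²) = 0.00728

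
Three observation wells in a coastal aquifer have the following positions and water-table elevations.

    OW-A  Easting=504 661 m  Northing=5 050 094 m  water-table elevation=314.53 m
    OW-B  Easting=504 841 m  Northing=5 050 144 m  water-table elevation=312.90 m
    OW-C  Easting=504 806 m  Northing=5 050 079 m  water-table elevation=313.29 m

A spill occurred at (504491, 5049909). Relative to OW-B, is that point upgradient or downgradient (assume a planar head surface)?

Differences from OW-A: to OW-B (Δx, Δy, Δh) = (180, 50, -1.63); to OW-C = (145, -15, -1.24).
Solve a·Δx + b·Δy = Δh: det = 180·(-15) − 145·50 = -9950.
∂h/∂x = [(-1.63)·(-15) − (-1.24)·50] / -9950 = -0.008688
∂h/∂y = [180·(-1.24) − 145·(-1.63)] / -9950 = -0.001322
Head at (504491, 5049909) = 314.53 + (-0.008688)·(-170) + (-0.001322)·(-185) = 316.25 m.
That is higher than the 312.90 m at OW-B, so the point is upgradient.

upgradient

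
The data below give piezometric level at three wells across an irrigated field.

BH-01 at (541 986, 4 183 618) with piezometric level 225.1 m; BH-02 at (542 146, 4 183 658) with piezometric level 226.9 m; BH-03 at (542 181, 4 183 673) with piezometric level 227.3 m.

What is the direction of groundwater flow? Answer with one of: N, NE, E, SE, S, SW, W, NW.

Taking BH-01 as reference: BH-02−BH-01 = (160, 40, +1.8); BH-03−BH-01 = (195, 55, +2.2).
Determinant of the coordinate differences = 160·55 − 195·40 = 1000.
∂h/∂x = [(+1.8)·55 − (+2.2)·40] / 1000 = +0.01100
∂h/∂y = [160·(+2.2) − 195·(+1.8)] / 1000 = +0.001000
Flow = −∇h = (-0.01100 east, -0.001000 north), which points west.

W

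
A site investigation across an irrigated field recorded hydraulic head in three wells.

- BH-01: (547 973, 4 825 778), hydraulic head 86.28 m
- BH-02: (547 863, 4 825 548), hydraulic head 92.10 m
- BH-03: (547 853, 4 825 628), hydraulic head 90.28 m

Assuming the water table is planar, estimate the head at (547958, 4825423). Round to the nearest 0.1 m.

94.6 m

With h = a·x + b·y + c and BH-01 as origin, the differences give:
  (-110)·a + (-230)·b = +5.82
  (-120)·a + (-150)·b = +4.00
Eliminate b (×(-150) and ×(-230), subtract): -11100·a = 47.000 → a = ∂h/∂x = -0.004234
Back-substitute: b = ∂h/∂y = -0.02328.
h(547958, 4825423) = 86.28 + (-0.004234)·(-15) + (-0.02328)·(-355) = 86.28 +0.064 +8.264 = 94.608 m.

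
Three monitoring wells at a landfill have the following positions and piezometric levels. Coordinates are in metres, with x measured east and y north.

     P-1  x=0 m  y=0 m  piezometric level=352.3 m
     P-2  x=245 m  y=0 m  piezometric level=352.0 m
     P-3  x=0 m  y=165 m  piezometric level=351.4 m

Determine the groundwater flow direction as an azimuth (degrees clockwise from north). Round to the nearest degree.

∂h/∂x = (352.0 − 352.3) / (245 − 0) = -0.001224
∂h/∂y = (351.4 − 352.3) / (165 − 0) = -0.005455
Flow direction (−∇h) has components (+0.001224 E, +0.005455 N).
Azimuth = atan2(E, N) = atan2(+0.001224, +0.005455) = 12.7° ≈ 013°.

013°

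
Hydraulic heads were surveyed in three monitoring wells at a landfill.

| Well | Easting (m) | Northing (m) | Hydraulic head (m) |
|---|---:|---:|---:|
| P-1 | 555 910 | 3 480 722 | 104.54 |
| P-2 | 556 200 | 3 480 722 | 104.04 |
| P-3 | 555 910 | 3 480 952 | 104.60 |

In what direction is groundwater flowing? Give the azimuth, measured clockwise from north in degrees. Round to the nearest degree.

099°

∂h/∂x = (104.04 − 104.54) / (556200 − 555910) = -0.001724
∂h/∂y = (104.60 − 104.54) / (3480952 − 3480722) = +0.0002609
Flow direction (−∇h) has components (+0.001724 E, -0.0002609 N).
Azimuth = atan2(E, N) = atan2(+0.001724, -0.0002609) = 98.6° ≈ 099°.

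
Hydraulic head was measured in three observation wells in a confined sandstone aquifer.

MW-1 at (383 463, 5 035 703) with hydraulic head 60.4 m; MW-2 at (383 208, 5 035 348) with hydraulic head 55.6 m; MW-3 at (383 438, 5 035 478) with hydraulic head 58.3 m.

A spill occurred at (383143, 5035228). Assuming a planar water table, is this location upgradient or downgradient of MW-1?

downgradient

Three-point gradient (reference MW-1): Δ to MW-2 = (-255, -355, -4.8), Δ to MW-3 = (-25, -225, -2.1).
∂h/∂x = +0.006897, ∂h/∂y = +0.008567 (det = 48500).
Head at (383143, 5035228) = 60.4 + (+0.006897)·(-320) + (+0.008567)·(-475) = 54.12 m.
That is lower than the 60.4 m at MW-1, so the point is downgradient.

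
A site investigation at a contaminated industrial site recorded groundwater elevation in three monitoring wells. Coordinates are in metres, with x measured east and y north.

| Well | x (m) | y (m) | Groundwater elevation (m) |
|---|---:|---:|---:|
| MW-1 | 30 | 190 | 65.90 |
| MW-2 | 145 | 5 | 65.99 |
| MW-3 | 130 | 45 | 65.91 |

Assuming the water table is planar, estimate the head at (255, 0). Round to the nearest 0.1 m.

65.3 m

Differences from MW-1: to MW-2 (Δx, Δy, Δh) = (115, -185, +0.09); to MW-3 = (100, -145, +0.01).
Solve a·Δx + b·Δy = Δh: det = 115·(-145) − 100·(-185) = 1825.
∂h/∂x = [(+0.09)·(-145) − (+0.01)·(-185)] / 1825 = -0.006137
∂h/∂y = [115·(+0.01) − 100·(+0.09)] / 1825 = -0.004301
h(255, 0) = 65.90 + (-0.006137)·(225) + (-0.004301)·(-190) = 65.90 -1.381 +0.817 = 65.336 m.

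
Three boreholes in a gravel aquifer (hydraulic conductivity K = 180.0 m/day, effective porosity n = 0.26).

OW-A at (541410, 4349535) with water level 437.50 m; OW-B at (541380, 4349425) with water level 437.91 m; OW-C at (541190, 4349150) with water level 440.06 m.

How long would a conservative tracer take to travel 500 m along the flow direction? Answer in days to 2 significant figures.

73 days

Differences from OW-A: to OW-B (Δx, Δy, Δh) = (-30, -110, +0.41); to OW-C = (-220, -385, +2.56).
Solve a·Δx + b·Δy = Δh: det = (-30)·(-385) − (-220)·(-110) = -12650.
∂h/∂x = [(+0.41)·(-385) − (+2.56)·(-110)] / -12650 = -0.009783
∂h/∂y = [(-30)·(+2.56) − (-220)·(+0.41)] / -12650 = -0.001059
|∇h| = √(-0.009783² + -0.001059²) = 0.00984
Seepage velocity v = K·i/n = 180.0 × 0.00984 / 0.26 = 6.812 m/day.
t = 500 / 6.812 = 73.4 days.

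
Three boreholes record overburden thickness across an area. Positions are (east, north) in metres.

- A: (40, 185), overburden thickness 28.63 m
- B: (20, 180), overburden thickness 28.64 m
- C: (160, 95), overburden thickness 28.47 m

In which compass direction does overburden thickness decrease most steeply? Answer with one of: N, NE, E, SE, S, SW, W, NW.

With d = a·x + b·y + c and A as origin, the differences give:
  (-20)·a + (-5)·b = +0.01
  120·a + (-90)·b = -0.16
Eliminate b (×(-90) and ×(-5), subtract): 2400·a = -1.700 → a = ∂d/∂x = -0.0007083
Back-substitute: b = ∂d/∂y = +0.0008333.
Steepest decrease is along −∇f = (+0.0007083 E, -0.0008333 N) → southeast.

SE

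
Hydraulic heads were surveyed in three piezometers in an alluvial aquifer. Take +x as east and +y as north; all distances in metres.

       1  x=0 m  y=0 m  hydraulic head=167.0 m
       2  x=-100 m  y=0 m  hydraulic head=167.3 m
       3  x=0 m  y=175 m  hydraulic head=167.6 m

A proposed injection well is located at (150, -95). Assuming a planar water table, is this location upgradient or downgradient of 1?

downgradient

∂h/∂x = (167.3 − 167.0) / (-100 − 0) = -0.003000
∂h/∂y = (167.6 − 167.0) / (175 − 0) = +0.003429
Head at (150, -95) = 167.0 + (-0.003000)·(150) + (+0.003429)·(-95) = 166.22 m.
That is lower than the 167.0 m at 1, so the point is downgradient.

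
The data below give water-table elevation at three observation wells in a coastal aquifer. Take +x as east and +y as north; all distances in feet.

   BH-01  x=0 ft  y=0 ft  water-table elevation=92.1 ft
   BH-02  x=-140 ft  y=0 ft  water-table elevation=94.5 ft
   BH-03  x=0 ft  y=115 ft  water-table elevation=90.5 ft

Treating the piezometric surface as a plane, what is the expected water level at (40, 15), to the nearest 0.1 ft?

91.2 ft

∂h/∂x = (94.5 − 92.1) / (-140 − 0) = -0.01714
∂h/∂y = (90.5 − 92.1) / (115 − 0) = -0.01391
h(40, 15) = 92.1 + (-0.01714)·(40) + (-0.01391)·(15) = 92.1 -0.686 -0.209 = 91.206 ft.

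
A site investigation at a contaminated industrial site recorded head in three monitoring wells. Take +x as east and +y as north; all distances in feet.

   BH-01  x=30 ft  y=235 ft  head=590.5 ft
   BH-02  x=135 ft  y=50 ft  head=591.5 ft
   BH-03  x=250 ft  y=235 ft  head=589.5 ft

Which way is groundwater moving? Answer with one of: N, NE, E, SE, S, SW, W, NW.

Taking BH-01 as reference: BH-02−BH-01 = (105, -185, +1.0); BH-03−BH-01 = (220, 0, -1.0).
Determinant of the coordinate differences = 105·0 − 220·(-185) = 40700.
∂h/∂x = [(+1.0)·0 − (-1.0)·(-185)] / 40700 = -0.004545
∂h/∂y = [105·(-1.0) − 220·(+1.0)] / 40700 = -0.007985
Flow = −∇h = (+0.004545 east, +0.007985 north), which points northeast.

NE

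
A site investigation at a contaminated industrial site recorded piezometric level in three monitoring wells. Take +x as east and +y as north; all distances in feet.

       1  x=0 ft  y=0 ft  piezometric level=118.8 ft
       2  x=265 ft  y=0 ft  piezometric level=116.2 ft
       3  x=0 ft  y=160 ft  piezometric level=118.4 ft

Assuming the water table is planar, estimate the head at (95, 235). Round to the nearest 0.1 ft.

∂h/∂x = (116.2 − 118.8) / (265 − 0) = -0.009811
∂h/∂y = (118.4 − 118.8) / (160 − 0) = -0.002500
h(95, 235) = 118.8 + (-0.009811)·(95) + (-0.002500)·(235) = 118.8 -0.932 -0.587 = 117.280 ft.

117.3 ft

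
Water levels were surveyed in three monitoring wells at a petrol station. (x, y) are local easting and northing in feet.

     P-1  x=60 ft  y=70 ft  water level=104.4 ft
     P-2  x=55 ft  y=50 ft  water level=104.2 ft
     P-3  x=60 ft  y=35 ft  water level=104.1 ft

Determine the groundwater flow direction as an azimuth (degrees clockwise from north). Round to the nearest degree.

With h = a·x + b·y + c and P-1 as origin, the differences give:
  (-5)·a + (-20)·b = -0.2
  0·a + (-35)·b = -0.3
Eliminate b (×(-35) and ×(-20), subtract): 175·a = 1.00 → a = ∂h/∂x = +0.005714
Back-substitute: b = ∂h/∂y = +0.008571.
Flow direction (−∇h) has components (-0.005714 E, -0.008571 N).
Azimuth = atan2(E, N) = atan2(-0.005714, -0.008571) = 213.7° ≈ 214°.

214°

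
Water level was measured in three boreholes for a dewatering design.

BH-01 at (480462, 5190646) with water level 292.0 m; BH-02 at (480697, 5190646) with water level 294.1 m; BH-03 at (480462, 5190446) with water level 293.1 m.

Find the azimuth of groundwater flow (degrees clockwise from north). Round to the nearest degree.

∂h/∂x = (294.1 − 292.0) / (480697 − 480462) = +0.008936
∂h/∂y = (293.1 − 292.0) / (5190446 − 5190646) = -0.005500
Flow direction (−∇h) has components (-0.008936 E, +0.005500 N).
Azimuth = atan2(E, N) = atan2(-0.008936, +0.005500) = 301.6° ≈ 302°.

302°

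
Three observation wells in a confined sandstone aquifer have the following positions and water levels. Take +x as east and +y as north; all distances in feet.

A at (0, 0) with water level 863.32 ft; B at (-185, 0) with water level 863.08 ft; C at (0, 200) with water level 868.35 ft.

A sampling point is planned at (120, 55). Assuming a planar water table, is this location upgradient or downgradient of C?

downgradient

∂h/∂x = (863.08 − 863.32) / (-185 − 0) = +0.001297
∂h/∂y = (868.35 − 863.32) / (200 − 0) = +0.02515
Head at (120, 55) = 863.32 + (+0.001297)·(120) + (+0.02515)·(55) = 864.86 ft.
That is lower than the 868.35 ft at C, so the point is downgradient.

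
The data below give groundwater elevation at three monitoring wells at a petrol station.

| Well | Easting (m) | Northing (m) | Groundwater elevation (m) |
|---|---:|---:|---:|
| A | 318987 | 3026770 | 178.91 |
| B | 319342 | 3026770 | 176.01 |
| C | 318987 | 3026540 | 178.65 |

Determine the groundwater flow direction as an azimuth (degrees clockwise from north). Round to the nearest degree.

098°

∂h/∂x = (176.01 − 178.91) / (319342 − 318987) = -0.008169
∂h/∂y = (178.65 − 178.91) / (3026540 − 3026770) = +0.001130
Flow direction (−∇h) has components (+0.008169 E, -0.001130 N).
Azimuth = atan2(E, N) = atan2(+0.008169, -0.001130) = 97.9° ≈ 098°.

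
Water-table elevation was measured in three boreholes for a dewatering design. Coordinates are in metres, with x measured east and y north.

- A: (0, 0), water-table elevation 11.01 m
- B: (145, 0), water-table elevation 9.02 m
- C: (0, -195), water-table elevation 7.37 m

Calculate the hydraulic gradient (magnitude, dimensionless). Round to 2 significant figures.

∂h/∂x = (9.02 − 11.01) / (145 − 0) = -0.01372
∂h/∂y = (7.37 − 11.01) / (-195 − 0) = +0.01867
|∇h| = √(-0.01372² + 0.01867²) = 0.02317

0.023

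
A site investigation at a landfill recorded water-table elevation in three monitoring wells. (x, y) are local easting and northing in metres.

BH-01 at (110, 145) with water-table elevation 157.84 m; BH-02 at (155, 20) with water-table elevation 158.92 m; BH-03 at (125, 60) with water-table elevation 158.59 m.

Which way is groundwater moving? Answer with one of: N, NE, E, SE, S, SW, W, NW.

N

Taking BH-01 as reference: BH-02−BH-01 = (45, -125, +1.08); BH-03−BH-01 = (15, -85, +0.75).
Solve a·Δx + b·Δy = Δh: det = 45·(-85) − 15·(-125) = -1950.
∂h/∂x = [(+1.08)·(-85) − (+0.75)·(-125)] / -1950 = -0.001000
∂h/∂y = [45·(+0.75) − 15·(+1.08)] / -1950 = -0.009000
Flow = −∇h = (+0.001000 east, +0.009000 north), which points north.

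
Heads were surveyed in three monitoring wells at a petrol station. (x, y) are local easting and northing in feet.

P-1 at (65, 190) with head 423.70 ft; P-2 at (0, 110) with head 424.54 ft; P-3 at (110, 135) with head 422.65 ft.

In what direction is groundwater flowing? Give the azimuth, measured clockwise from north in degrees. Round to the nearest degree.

Taking P-1 as reference: P-2−P-1 = (-65, -80, +0.84); P-3−P-1 = (45, -55, -1.05).
Solve a·Δx + b·Δy = Δh: det = (-65)·(-55) − 45·(-80) = 7175.
∂h/∂x = [(+0.84)·(-55) − (-1.05)·(-80)] / 7175 = -0.01815
∂h/∂y = [(-65)·(-1.05) − 45·(+0.84)] / 7175 = +0.004244
Flow direction (−∇h) has components (+0.01815 E, -0.004244 N).
Azimuth = atan2(E, N) = atan2(+0.01815, -0.004244) = 103.2° ≈ 103°.

103°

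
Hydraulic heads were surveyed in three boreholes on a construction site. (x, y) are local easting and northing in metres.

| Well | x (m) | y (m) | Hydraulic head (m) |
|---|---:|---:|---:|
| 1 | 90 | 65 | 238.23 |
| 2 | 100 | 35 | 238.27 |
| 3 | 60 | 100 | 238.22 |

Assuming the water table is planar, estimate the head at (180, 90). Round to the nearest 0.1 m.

238.0 m

Taking 1 as reference: 2−1 = (10, -30, +0.04); 3−1 = (-30, 35, -0.01).
Solve a·Δx + b·Δy = Δh: det = 10·35 − (-30)·(-30) = -550.
∂h/∂x = [(+0.04)·35 − (-0.01)·(-30)] / -550 = -0.002000
∂h/∂y = [10·(-0.01) − (-30)·(+0.04)] / -550 = -0.002000
h(180, 90) = 238.23 + (-0.002000)·(90) + (-0.002000)·(25) = 238.23 -0.180 -0.050 = 238.000 m.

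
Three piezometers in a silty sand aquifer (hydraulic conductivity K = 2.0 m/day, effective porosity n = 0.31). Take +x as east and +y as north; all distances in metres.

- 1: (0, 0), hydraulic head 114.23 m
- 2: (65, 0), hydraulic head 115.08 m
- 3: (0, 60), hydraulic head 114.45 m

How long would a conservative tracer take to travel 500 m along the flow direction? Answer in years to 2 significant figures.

∂h/∂x = (115.08 − 114.23) / (65 − 0) = +0.01308
∂h/∂y = (114.45 − 114.23) / (60 − 0) = +0.003667
|∇h| = √(0.01308² + 0.003667²) = 0.01358
Seepage velocity v = K·i/n = 2.0 × 0.01358 / 0.31 = 0.08761 m/day.
t = 500 / 0.08761 = 5707 days = 15.6 years.

16 years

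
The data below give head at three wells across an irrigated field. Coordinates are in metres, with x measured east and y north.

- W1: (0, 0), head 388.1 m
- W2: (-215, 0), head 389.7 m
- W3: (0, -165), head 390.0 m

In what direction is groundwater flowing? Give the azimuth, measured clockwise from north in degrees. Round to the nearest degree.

033°

∂h/∂x = (389.7 − 388.1) / (-215 − 0) = -0.007442
∂h/∂y = (390.0 − 388.1) / (-165 − 0) = -0.01152
Flow direction (−∇h) has components (+0.007442 E, +0.01152 N).
Azimuth = atan2(E, N) = atan2(+0.007442, +0.01152) = 32.9° ≈ 033°.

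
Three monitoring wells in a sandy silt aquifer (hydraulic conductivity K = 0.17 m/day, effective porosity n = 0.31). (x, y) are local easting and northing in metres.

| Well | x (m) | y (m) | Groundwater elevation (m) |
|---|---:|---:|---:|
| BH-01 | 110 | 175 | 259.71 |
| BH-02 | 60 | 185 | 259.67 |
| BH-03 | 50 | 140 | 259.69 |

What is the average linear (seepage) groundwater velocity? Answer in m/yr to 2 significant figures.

0.18 m/yr

With h = a·x + b·y + c and BH-01 as origin, the differences give:
  (-50)·a + 10·b = -0.04
  (-60)·a + (-35)·b = -0.02
Eliminate b (×(-35) and ×10, subtract): 2350·a = 1.600 → a = ∂h/∂x = +0.0006809
Back-substitute: b = ∂h/∂y = -0.0005957.
|∇h| = √(0.0006809² + -0.0005957²) = 0.0009047
Seepage velocity v = K·i/n = 0.17 × 0.0009047 / 0.31 = 0.0004961 m/day = 0.1812 m/yr.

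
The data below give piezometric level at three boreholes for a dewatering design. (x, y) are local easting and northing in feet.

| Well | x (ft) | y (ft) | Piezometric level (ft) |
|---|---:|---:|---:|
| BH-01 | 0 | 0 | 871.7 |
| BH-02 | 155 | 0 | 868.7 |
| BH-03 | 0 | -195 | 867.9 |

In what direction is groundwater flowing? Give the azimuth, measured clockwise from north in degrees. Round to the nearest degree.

135°

∂h/∂x = (868.7 − 871.7) / (155 − 0) = -0.01935
∂h/∂y = (867.9 − 871.7) / (-195 − 0) = +0.01949
Flow direction (−∇h) has components (+0.01935 E, -0.01949 N).
Azimuth = atan2(E, N) = atan2(+0.01935, -0.01949) = 135.2° ≈ 135°.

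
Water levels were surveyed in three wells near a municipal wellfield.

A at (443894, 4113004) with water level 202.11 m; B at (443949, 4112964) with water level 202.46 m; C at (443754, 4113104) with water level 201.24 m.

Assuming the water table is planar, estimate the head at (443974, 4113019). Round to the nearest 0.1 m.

Taking A as reference: B−A = (55, -40, +0.35); C−A = (-140, 100, -0.87).
Determinant of the coordinate differences = 55·100 − (-140)·(-40) = -100.
∂h/∂x = [(+0.35)·100 − (-0.87)·(-40)] / -100 = -0.002000
∂h/∂y = [55·(-0.87) − (-140)·(+0.35)] / -100 = -0.01150
h(443974, 4113019) = 202.11 + (-0.002000)·(80) + (-0.01150)·(15) = 202.11 -0.160 -0.172 = 201.777 m.

201.8 m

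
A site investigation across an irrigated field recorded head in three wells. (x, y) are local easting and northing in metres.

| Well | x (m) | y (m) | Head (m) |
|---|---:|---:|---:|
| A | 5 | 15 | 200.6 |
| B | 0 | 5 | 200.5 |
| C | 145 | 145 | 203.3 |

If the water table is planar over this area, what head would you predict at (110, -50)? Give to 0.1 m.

With h = a·x + b·y + c and A as origin, the differences give:
  (-5)·a + (-10)·b = -0.1
  140·a + 130·b = +2.7
Eliminate b (×130 and ×(-10), subtract): 750·a = 14.00 → a = ∂h/∂x = +0.01867
Back-substitute: b = ∂h/∂y = +0.0006667.
h(110, -50) = 200.6 + (+0.01867)·(105) + (+0.0006667)·(-65) = 200.6 +1.960 -0.043 = 202.517 m.

202.5 m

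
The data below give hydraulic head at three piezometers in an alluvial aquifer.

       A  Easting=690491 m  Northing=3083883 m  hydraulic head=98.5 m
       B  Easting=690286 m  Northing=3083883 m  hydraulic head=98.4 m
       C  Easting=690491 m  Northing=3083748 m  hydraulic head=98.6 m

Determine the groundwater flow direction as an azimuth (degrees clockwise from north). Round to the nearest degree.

∂h/∂x = (98.4 − 98.5) / (690286 − 690491) = +0.0004878
∂h/∂y = (98.6 − 98.5) / (3083748 − 3083883) = -0.0007407
Flow direction (−∇h) has components (-0.0004878 E, +0.0007407 N).
Azimuth = atan2(E, N) = atan2(-0.0004878, +0.0007407) = 326.6° ≈ 327°.

327°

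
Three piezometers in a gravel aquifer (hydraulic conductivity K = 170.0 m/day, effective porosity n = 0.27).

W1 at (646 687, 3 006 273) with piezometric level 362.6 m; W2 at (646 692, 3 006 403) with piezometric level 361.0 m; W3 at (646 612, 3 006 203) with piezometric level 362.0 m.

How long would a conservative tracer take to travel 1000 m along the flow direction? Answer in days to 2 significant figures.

66 days

Taking W1 as reference: W2−W1 = (5, 130, -1.6); W3−W1 = (-75, -70, -0.6).
Solve a·Δx + b·Δy = Δh: det = 5·(-70) − (-75)·130 = 9400.
∂h/∂x = [(-1.6)·(-70) − (-0.6)·130] / 9400 = +0.02021
∂h/∂y = [5·(-0.6) − (-75)·(-1.6)] / 9400 = -0.01309
|∇h| = √(0.02021² + -0.01309²) = 0.02408
Seepage velocity v = K·i/n = 170.0 × 0.02408 / 0.27 = 15.16 m/day.
t = 1000 / 15.16 = 65.96 days.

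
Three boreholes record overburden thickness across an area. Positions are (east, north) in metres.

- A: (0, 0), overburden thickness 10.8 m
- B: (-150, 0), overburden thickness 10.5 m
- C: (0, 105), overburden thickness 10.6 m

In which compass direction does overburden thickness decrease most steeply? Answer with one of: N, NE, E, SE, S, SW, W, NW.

NW

∂d/∂x = (10.5 − 10.8) / (-150 − 0) = +0.002000
∂d/∂y = (10.6 − 10.8) / (105 − 0) = -0.001905
Steepest decrease is along −∇f = (-0.002000 E, +0.001905 N) → northwest.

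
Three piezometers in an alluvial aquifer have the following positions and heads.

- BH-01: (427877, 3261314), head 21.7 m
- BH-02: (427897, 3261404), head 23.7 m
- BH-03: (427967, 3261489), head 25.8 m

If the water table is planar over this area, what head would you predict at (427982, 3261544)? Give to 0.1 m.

With h = a·x + b·y + c and BH-01 as origin, the differences give:
  20·a + 90·b = +2.0
  90·a + 175·b = +4.1
Eliminate b (×175 and ×90, subtract): -4600·a = -19.00 → a = ∂h/∂x = +0.004130
Back-substitute: b = ∂h/∂y = +0.02130.
h(427982, 3261544) = 21.7 + (+0.004130)·(105) + (+0.02130)·(230) = 21.7 +0.434 +4.900 = 27.034 m.

27.0 m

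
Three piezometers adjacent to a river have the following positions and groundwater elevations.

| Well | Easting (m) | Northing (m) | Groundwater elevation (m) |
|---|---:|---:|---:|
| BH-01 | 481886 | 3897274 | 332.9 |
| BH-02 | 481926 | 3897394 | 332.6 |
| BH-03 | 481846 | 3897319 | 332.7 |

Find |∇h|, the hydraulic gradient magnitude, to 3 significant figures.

Differences from BH-01: to BH-02 (Δx, Δy, Δh) = (40, 120, -0.3); to BH-03 = (-40, 45, -0.2).
Solve a·Δx + b·Δy = Δh: det = 40·45 − (-40)·120 = 6600.
∂h/∂x = [(-0.3)·45 − (-0.2)·120] / 6600 = +0.001591
∂h/∂y = [40·(-0.2) − (-40)·(-0.3)] / 6600 = -0.003030
|∇h| = √(0.001591² + -0.003030²) = 0.003422

0.00342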